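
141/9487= 141/9487=0.01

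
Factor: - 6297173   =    -  6297173^1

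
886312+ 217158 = 1103470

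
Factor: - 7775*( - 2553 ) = 19849575= 3^1*5^2*23^1 * 37^1*  311^1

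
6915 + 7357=14272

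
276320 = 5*55264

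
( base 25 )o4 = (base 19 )1cf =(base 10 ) 604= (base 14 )312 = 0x25c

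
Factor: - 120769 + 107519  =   - 2^1 * 5^3 * 53^1 = - 13250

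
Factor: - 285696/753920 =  - 36/95 = - 2^2*3^2*5^( - 1)*19^( - 1 )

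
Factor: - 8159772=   -  2^2*3^1*679981^1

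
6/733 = 6/733 = 0.01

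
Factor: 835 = 5^1*167^1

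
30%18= 12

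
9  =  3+6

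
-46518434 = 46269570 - 92788004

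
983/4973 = 983/4973 = 0.20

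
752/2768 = 47/173  =  0.27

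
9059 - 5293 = 3766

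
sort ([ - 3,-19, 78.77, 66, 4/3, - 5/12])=[ - 19, -3, - 5/12,4/3, 66, 78.77] 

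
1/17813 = 1/17813 = 0.00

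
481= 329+152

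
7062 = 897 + 6165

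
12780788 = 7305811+5474977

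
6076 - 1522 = 4554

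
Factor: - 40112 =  - 2^4*23^1 * 109^1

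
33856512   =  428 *79104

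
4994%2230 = 534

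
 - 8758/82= -4379/41= - 106.80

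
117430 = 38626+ 78804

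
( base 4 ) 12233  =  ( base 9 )528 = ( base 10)431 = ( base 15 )1DB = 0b110101111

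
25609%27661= 25609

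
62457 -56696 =5761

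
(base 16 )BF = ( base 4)2333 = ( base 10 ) 191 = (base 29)6H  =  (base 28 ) 6n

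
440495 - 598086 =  - 157591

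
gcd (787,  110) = 1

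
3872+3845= 7717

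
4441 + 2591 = 7032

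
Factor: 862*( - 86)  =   - 74132=-2^2  *43^1*431^1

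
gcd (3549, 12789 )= 21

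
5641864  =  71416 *79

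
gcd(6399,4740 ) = 237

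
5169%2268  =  633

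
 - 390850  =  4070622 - 4461472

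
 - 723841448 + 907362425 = 183520977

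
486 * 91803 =44616258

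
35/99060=7/19812 = 0.00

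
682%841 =682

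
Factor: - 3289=  -  11^1*13^1*23^1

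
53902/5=10780 + 2/5 = 10780.40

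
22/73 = 22/73 = 0.30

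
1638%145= 43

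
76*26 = 1976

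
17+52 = 69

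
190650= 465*410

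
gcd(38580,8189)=1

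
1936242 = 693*2794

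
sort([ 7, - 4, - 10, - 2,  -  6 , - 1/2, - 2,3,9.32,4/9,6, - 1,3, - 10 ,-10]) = [ - 10,  -  10, - 10, - 6, - 4, - 2, - 2 , - 1, - 1/2,  4/9,3, 3,6, 7,9.32] 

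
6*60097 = 360582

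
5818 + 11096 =16914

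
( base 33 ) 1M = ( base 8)67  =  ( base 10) 55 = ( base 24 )27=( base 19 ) 2H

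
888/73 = 888/73 = 12.16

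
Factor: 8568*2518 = 21574224 = 2^4*3^2* 7^1*17^1*1259^1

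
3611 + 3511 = 7122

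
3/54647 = 3/54647 = 0.00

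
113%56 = 1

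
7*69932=489524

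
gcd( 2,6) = 2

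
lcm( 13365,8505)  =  93555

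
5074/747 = 6+ 592/747 = 6.79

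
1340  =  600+740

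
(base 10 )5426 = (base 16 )1532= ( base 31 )5k1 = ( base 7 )21551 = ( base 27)7BQ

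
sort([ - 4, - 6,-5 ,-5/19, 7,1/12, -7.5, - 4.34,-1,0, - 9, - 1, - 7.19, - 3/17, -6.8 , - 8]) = [ - 9 , - 8, - 7.5, - 7.19, - 6.8, - 6, - 5, - 4.34,  -  4, - 1,  -  1, - 5/19, - 3/17, 0,1/12 , 7 ] 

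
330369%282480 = 47889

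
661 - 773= - 112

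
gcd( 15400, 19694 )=2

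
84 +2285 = 2369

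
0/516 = 0=0.00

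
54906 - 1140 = 53766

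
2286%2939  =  2286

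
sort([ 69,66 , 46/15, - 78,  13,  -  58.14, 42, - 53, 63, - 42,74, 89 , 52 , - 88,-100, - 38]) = [-100, - 88 , - 78, - 58.14, - 53, - 42, - 38,46/15, 13,42, 52, 63, 66,69,74, 89] 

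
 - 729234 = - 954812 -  - 225578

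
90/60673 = 90/60673  =  0.00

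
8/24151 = 8/24151= 0.00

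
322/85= 3 + 67/85 = 3.79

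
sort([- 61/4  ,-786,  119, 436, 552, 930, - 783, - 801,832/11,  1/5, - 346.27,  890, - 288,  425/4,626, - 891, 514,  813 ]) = [  -  891 , - 801, - 786 ,-783,-346.27, - 288, - 61/4 , 1/5, 832/11,425/4,119,436,  514,  552, 626, 813,890,930 ] 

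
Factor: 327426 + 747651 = 1075077  =  3^2*19^1*6287^1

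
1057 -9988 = - 8931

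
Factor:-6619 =- 6619^1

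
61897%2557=529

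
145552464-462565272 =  - 317012808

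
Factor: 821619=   3^2*91291^1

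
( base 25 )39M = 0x84A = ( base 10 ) 2122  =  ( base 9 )2817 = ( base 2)100001001010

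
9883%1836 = 703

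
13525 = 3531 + 9994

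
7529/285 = 7529/285 = 26.42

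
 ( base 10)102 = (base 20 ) 52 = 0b1100110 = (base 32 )36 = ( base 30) 3c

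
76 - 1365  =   - 1289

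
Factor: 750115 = 5^1*71^1* 2113^1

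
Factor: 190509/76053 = 253/101 = 11^1*23^1*101^(  -  1)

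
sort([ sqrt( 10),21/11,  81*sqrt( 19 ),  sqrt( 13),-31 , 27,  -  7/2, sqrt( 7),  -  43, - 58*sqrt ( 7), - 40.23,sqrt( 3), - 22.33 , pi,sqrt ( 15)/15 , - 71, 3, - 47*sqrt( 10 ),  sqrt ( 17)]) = [-58*sqrt( 7), - 47*sqrt( 10), - 71 , - 43,- 40.23, - 31, - 22.33, - 7/2,sqrt( 15 ) /15,sqrt(3), 21/11, sqrt( 7),  3, pi  ,  sqrt ( 10),sqrt (13),sqrt( 17), 27, 81*sqrt(19) ] 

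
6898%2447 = 2004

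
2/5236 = 1/2618 = 0.00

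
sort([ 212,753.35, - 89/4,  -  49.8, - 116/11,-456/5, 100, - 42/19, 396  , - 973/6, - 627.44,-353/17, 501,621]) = [ - 627.44,-973/6,-456/5, - 49.8,-89/4,  -  353/17, - 116/11, - 42/19,100,212,396 , 501, 621, 753.35]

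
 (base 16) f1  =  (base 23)AB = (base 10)241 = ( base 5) 1431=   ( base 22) al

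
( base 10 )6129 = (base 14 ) 233B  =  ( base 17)1439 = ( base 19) gib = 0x17F1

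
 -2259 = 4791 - 7050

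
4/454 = 2/227 = 0.01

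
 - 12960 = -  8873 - 4087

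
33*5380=177540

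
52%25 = 2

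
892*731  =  652052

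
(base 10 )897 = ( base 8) 1601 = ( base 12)629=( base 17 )31d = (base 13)540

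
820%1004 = 820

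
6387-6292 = 95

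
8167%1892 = 599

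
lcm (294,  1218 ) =8526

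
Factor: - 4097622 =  - 2^1*3^1*41^1*16657^1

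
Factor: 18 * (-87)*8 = - 2^4*3^3*29^1= -12528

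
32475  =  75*433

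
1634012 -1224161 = 409851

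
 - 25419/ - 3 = 8473/1 =8473.00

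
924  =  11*84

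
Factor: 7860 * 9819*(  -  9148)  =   - 706018306320 = -2^4*3^3*5^1*131^1*1091^1*2287^1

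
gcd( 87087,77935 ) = 143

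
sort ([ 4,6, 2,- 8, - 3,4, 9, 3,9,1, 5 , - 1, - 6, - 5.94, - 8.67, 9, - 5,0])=[- 8.67,-8, - 6, - 5.94, - 5, - 3, - 1 , 0,1,2, 3, 4,4,5,6, 9,9, 9]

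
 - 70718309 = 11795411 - 82513720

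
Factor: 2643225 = 3^1*5^2*13^1*2711^1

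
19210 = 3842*5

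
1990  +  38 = 2028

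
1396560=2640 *529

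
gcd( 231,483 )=21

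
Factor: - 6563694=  - 2^1*3^1*23^1*47563^1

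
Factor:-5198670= - 2^1*3^2 * 5^1*47^1 * 1229^1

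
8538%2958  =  2622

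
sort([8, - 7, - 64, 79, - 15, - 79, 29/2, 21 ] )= [ - 79, - 64,  -  15,-7, 8, 29/2,21, 79]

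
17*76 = 1292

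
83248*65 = 5411120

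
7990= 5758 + 2232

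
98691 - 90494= 8197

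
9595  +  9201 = 18796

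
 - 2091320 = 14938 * ( - 140 )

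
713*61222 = 43651286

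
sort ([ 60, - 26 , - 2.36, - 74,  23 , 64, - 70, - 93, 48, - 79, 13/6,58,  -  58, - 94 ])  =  [-94, - 93, - 79  , - 74, - 70,  -  58,-26, -2.36,13/6, 23, 48, 58 , 60,64]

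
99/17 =5 + 14/17 = 5.82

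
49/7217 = 7/1031= 0.01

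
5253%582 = 15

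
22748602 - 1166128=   21582474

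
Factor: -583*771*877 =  - 3^1* 11^1*53^1*257^1*877^1 = -394205361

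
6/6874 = 3/3437 = 0.00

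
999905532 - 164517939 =835387593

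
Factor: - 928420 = - 2^2*5^1*61^1 * 761^1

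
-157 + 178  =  21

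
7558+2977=10535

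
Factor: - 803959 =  - 13^1*61843^1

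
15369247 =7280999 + 8088248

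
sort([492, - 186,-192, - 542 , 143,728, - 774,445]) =[ - 774,- 542, - 192, - 186,143, 445,492,728]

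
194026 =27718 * 7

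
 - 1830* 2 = - 3660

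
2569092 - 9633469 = -7064377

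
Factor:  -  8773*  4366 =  - 38302918= -2^1*31^1*37^1 * 59^1*283^1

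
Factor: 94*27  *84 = 2^3 * 3^4 * 7^1*47^1 =213192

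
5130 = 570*9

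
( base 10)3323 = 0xcfb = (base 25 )57N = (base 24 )5IB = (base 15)EB8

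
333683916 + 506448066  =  840131982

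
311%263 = 48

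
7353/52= 141 + 21/52 = 141.40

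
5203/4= 1300 +3/4 = 1300.75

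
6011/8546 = 6011/8546=0.70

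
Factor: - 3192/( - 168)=19 = 19^1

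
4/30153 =4/30153  =  0.00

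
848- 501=347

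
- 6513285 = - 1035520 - 5477765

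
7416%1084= 912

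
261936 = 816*321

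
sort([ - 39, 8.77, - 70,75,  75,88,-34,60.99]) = [ - 70,-39, - 34,8.77, 60.99,75,  75 , 88] 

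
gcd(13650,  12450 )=150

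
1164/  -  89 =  - 1164/89 = - 13.08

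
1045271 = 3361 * 311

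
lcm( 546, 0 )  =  0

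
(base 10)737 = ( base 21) 1e2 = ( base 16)2E1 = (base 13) 449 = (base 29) pc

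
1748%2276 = 1748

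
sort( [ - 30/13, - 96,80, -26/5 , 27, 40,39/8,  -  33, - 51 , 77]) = [ - 96 , - 51, - 33 , - 26/5,- 30/13, 39/8, 27,40 , 77 , 80 ] 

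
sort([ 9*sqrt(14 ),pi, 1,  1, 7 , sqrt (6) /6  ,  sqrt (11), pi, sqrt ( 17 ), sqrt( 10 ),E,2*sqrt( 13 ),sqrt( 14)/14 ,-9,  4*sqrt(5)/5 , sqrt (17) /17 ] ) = [  -  9 , sqrt( 17 )/17 , sqrt ( 14 )/14,  sqrt (6 ) /6, 1 , 1 , 4*sqrt(5 )/5, E , pi , pi,sqrt( 10 ) , sqrt (11), sqrt( 17),  7 , 2* sqrt( 13),9 *sqrt( 14) ]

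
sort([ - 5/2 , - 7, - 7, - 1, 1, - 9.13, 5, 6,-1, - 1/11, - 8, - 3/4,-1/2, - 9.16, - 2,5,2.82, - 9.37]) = [ - 9.37, - 9.16,  -  9.13,-8, - 7, - 7,-5/2, - 2, - 1, - 1 , - 3/4,-1/2, - 1/11, 1,  2.82, 5, 5, 6] 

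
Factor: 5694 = 2^1 * 3^1 * 13^1 * 73^1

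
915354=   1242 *737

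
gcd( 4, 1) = 1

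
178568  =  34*5252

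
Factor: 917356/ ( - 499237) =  - 2^2*11^1*127^( - 1)*3931^ ( -1 )*20849^1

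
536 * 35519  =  19038184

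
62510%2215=490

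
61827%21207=19413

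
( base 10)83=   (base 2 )1010011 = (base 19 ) 47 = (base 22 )3h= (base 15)58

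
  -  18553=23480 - 42033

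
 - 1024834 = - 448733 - 576101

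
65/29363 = 65/29363 = 0.00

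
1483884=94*15786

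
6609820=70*94426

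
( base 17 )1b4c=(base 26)c28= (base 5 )230142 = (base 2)1111111101100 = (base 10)8172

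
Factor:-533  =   - 13^1 *41^1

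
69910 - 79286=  - 9376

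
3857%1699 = 459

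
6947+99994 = 106941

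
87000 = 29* 3000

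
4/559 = 4/559 = 0.01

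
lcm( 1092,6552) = 6552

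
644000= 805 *800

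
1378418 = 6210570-4832152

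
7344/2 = 3672= 3672.00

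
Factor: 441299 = 37^1*11927^1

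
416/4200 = 52/525 = 0.10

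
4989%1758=1473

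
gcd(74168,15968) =8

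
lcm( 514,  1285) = 2570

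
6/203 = 6/203 = 0.03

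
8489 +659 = 9148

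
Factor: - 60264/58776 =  - 3^4*79^( - 1 ) = - 81/79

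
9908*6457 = 63975956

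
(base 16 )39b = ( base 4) 32123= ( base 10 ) 923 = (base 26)19D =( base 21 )21k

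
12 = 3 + 9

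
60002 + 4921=64923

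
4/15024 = 1/3756=0.00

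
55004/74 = 27502/37 = 743.30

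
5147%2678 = 2469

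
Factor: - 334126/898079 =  - 362/973=- 2^1*7^( - 1)*139^(-1)*181^1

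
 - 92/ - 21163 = 92/21163 = 0.00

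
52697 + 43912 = 96609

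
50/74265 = 10/14853= 0.00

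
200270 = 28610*7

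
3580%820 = 300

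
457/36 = 12+ 25/36 = 12.69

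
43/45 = 43/45 = 0.96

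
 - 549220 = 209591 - 758811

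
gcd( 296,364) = 4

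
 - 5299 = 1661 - 6960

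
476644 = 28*17023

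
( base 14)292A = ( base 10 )7290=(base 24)cfi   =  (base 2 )1110001111010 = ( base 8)16172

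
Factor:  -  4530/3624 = - 5/4 = -  2^(-2)*5^1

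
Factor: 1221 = 3^1*11^1*37^1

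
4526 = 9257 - 4731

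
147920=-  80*( - 1849 ) 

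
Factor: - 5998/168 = - 2999/84 = -2^(- 2 )*3^ ( - 1 )*7^( - 1 )*2999^1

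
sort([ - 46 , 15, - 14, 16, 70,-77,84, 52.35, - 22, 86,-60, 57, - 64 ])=[ - 77, - 64 ,  -  60, - 46, - 22, - 14,15, 16, 52.35,57, 70,84, 86]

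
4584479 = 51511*89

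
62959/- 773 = -82 + 427/773 = - 81.45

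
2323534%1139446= 44642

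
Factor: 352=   2^5*11^1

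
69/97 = 69/97 = 0.71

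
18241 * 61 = 1112701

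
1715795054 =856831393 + 858963661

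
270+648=918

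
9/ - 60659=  - 1 + 60650/60659 = -  0.00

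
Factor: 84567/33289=3^1*7^1*4027^1*33289^( -1)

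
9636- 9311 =325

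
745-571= 174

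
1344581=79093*17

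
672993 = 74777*9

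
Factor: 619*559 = 346021 = 13^1 * 43^1*619^1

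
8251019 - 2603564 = 5647455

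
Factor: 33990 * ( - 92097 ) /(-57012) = 521729505/9502 = 2^ ( - 1 )  *3^5*5^1*11^1*103^1*379^1*4751^( - 1) 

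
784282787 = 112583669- - 671699118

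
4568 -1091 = 3477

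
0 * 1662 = 0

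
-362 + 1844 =1482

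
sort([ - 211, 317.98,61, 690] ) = [ - 211, 61, 317.98, 690]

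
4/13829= 4/13829 = 0.00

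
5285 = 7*755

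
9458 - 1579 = 7879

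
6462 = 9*718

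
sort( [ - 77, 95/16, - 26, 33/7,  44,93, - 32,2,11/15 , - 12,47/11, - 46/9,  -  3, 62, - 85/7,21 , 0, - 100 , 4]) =[-100,-77,- 32,-26, - 85/7, - 12,-46/9 ,  -  3, 0,11/15, 2 , 4, 47/11, 33/7, 95/16, 21,44, 62, 93 ]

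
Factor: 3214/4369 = 2^1*17^(-1)*257^( - 1) * 1607^1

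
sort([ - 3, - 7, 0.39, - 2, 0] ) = [  -  7, - 3, - 2, 0,0.39]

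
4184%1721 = 742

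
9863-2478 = 7385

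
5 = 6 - 1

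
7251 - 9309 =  - 2058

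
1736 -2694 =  - 958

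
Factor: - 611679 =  - 3^1*41^1*4973^1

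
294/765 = 98/255 = 0.38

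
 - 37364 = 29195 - 66559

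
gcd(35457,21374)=1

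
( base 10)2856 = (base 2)101100101000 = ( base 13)13b9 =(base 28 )3i0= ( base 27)3ol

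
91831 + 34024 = 125855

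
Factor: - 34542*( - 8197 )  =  2^1 *3^2 * 7^1*19^1*101^1*1171^1 = 283140774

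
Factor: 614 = 2^1*307^1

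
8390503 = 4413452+3977051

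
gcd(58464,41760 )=8352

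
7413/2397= 2471/799=3.09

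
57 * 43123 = 2458011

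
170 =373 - 203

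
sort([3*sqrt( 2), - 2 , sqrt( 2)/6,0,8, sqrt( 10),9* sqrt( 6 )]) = [ -2 , 0, sqrt(2 )/6,sqrt (10 ),3*sqrt ( 2),8, 9*sqrt ( 6 )] 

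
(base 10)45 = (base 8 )55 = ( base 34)1B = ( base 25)1k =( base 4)231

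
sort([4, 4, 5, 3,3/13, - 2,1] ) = [ - 2,3/13,1, 3,4 , 4,5 ] 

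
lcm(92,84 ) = 1932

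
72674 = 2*36337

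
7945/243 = 32 + 169/243= 32.70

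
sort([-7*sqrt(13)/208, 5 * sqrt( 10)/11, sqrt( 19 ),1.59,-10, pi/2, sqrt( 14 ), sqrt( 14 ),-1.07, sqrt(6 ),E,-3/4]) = [ - 10, - 1.07,-3/4, - 7 * sqrt( 13) /208, 5*sqrt ( 10 ) /11, pi/2, 1.59, sqrt( 6 ),E,sqrt( 14 ) , sqrt( 14 ),sqrt ( 19 )] 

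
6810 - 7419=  - 609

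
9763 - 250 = 9513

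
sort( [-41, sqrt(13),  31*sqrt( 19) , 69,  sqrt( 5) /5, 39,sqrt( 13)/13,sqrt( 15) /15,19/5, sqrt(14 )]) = [ -41, sqrt( 15 ) /15,sqrt(13)/13,  sqrt( 5 )/5,sqrt(  13), sqrt( 14 ), 19/5, 39, 69, 31 * sqrt( 19) ] 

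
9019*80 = 721520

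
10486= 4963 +5523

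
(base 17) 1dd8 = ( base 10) 8899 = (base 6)105111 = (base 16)22C3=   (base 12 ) 5197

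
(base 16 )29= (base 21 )1K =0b101001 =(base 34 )17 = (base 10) 41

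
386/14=193/7 = 27.57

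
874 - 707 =167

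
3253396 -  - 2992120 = 6245516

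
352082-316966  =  35116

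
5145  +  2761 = 7906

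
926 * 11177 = 10349902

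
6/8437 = 6/8437=0.00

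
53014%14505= 9499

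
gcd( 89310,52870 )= 10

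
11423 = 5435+5988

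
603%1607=603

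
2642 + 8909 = 11551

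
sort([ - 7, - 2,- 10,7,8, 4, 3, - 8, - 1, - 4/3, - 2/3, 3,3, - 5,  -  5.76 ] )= [ - 10, - 8, - 7, - 5.76, - 5, - 2, - 4/3, - 1,-2/3, 3, 3, 3, 4,  7, 8]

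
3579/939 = 1193/313 = 3.81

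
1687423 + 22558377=24245800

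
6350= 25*254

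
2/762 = 1/381 = 0.00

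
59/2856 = 59/2856 = 0.02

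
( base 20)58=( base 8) 154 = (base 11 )99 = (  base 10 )108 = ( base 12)90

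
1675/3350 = 1/2  =  0.50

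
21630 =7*3090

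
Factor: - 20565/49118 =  - 2^(-1)*3^2*5^1 * 41^( - 1)*457^1*599^ ( - 1 )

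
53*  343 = 18179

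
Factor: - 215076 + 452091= 237015 = 3^2*5^1*23^1*229^1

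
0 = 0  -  0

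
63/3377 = 63/3377  =  0.02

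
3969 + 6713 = 10682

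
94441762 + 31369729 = 125811491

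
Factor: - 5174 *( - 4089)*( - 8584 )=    - 181607275824 = -  2^4*3^1*  13^1 *29^2 * 37^1*47^1 *199^1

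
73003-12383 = 60620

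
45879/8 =45879/8 = 5734.88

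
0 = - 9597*0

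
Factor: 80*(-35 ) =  - 2^4*5^2*7^1  =  - 2800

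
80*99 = 7920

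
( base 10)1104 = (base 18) 376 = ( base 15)4d9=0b10001010000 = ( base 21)2AC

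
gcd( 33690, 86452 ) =2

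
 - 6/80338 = -1+40166/40169 = -0.00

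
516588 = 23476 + 493112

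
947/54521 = 947/54521 = 0.02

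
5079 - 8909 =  - 3830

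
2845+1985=4830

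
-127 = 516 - 643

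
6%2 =0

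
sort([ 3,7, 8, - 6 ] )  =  [ - 6 , 3,  7,8 ]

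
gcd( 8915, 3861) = 1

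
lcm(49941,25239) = 2347227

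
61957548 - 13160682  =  48796866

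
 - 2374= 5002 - 7376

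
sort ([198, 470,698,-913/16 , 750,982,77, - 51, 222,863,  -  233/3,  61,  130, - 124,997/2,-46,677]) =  [-124,-233/3, - 913/16,-51, - 46,61,77 , 130,198,222,470, 997/2,677,698, 750, 863,982 ]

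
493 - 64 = 429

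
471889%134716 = 67741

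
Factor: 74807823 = 3^1*677^1*36833^1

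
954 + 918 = 1872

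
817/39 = 817/39 = 20.95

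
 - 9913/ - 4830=431/210 = 2.05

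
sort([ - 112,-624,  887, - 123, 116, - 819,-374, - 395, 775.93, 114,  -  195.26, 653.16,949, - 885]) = [ - 885,- 819,  -  624,-395, - 374,-195.26,-123,-112, 114, 116, 653.16, 775.93,887,949 ] 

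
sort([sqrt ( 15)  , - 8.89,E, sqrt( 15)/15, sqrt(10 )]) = [  -  8.89,sqrt(15) /15, E,sqrt( 10 ), sqrt( 15)] 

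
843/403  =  2 + 37/403=2.09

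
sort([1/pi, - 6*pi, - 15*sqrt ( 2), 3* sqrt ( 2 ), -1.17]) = [ - 15 * sqrt ( 2), - 6*pi, - 1.17,1/pi, 3*sqrt( 2 ) ]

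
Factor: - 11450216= - 2^3*1431277^1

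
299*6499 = 1943201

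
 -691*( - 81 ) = 55971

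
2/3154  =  1/1577=0.00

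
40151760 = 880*45627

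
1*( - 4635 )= - 4635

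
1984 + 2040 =4024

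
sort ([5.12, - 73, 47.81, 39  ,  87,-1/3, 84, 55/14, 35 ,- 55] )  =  [ - 73,  -  55 , - 1/3 , 55/14,5.12 , 35,39,47.81,84, 87 ] 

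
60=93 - 33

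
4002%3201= 801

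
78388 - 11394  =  66994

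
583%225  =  133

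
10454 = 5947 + 4507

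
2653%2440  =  213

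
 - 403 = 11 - 414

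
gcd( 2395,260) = 5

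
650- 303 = 347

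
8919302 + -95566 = 8823736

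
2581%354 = 103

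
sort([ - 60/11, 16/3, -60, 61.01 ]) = [ - 60, - 60/11, 16/3,61.01]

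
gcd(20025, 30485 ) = 5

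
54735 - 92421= - 37686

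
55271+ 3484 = 58755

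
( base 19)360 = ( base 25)1MM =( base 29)1c8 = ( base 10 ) 1197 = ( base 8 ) 2255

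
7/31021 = 7/31021 =0.00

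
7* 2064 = 14448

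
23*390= 8970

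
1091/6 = 181 +5/6=181.83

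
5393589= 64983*83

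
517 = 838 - 321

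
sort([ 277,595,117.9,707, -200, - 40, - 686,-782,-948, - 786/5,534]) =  [ - 948 , - 782, - 686, - 200, -786/5, - 40, 117.9, 277, 534, 595,  707]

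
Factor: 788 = 2^2*197^1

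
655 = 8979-8324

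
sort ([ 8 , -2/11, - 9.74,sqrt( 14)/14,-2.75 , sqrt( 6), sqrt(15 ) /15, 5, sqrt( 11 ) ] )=[  -  9.74, - 2.75, - 2/11,  sqrt( 15)/15, sqrt( 14 )/14 , sqrt( 6 ), sqrt( 11), 5, 8 ]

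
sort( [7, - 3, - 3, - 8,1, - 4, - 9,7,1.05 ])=[ - 9, - 8, - 4, - 3,- 3 , 1,  1.05,  7 , 7]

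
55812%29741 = 26071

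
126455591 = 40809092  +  85646499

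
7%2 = 1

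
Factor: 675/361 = 3^3*5^2*19^(-2)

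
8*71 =568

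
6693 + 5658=12351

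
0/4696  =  0 = 0.00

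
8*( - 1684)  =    -  13472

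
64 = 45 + 19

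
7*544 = 3808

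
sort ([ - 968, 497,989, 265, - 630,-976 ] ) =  [ - 976, - 968, - 630 , 265 , 497,989]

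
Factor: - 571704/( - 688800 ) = 83/100 = 2^(-2)*5^( - 2 )*83^1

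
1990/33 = 60 + 10/33 = 60.30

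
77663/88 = 77663/88 = 882.53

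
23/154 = 23/154 = 0.15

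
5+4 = 9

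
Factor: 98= 2^1*7^2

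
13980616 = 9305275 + 4675341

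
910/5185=182/1037= 0.18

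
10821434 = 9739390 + 1082044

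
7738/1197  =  7738/1197 = 6.46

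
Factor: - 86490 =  - 2^1* 3^2*5^1 * 31^2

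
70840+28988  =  99828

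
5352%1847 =1658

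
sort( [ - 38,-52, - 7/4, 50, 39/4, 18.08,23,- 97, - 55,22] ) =[ - 97, - 55, - 52, - 38,-7/4, 39/4, 18.08 , 22, 23, 50] 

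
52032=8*6504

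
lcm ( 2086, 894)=6258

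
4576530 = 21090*217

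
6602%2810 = 982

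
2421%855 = 711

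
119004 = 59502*2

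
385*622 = 239470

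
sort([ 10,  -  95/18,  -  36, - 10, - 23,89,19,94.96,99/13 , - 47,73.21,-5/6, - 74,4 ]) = [ - 74,-47,-36, - 23,  -  10,  -  95/18, - 5/6,4,  99/13,  10,19,73.21, 89,94.96]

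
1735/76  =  22+ 63/76 = 22.83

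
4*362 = 1448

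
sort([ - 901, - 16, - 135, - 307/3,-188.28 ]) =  [ - 901 ,  -  188.28,  -  135, - 307/3, - 16 ]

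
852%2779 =852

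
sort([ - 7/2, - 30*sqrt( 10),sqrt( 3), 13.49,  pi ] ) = [ - 30*sqrt (10), - 7/2,sqrt( 3),pi,13.49]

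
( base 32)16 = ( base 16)26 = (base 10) 38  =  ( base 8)46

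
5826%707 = 170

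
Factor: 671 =11^1*61^1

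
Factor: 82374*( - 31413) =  - 2^1*3^2*37^1*283^1*13729^1 = - 2587614462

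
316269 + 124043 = 440312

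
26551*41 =1088591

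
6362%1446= 578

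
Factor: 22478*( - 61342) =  - 1378845476 = - 2^2*11239^1*30671^1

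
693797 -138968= 554829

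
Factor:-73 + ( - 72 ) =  - 5^1 * 29^1 = - 145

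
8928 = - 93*( - 96 ) 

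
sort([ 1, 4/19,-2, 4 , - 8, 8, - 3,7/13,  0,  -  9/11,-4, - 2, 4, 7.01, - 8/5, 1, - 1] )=[-8,-4 ,  -  3, - 2, - 2, - 8/5, - 1, - 9/11,  0, 4/19, 7/13, 1,  1,4,4,7.01,8 ] 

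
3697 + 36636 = 40333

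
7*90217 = 631519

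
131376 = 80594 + 50782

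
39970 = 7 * 5710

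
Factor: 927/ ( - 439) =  - 3^2 * 103^1 * 439^( - 1 ) 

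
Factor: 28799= 31^1*929^1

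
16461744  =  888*18538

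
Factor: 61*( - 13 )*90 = -71370 = - 2^1*3^2*5^1*  13^1 * 61^1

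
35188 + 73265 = 108453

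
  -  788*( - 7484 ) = 5897392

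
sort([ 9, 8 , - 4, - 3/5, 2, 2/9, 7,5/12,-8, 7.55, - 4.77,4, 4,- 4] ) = [ - 8,  -  4.77, - 4,-4 , - 3/5,2/9, 5/12, 2, 4,4,7, 7.55, 8,  9]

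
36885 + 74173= 111058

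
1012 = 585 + 427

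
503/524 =503/524 = 0.96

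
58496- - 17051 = 75547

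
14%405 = 14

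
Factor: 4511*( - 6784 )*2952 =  - 2^10*3^2 *13^1 * 41^1*53^1*347^1 =- 90338946048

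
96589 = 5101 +91488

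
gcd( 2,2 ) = 2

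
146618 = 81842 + 64776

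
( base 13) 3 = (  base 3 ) 10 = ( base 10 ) 3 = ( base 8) 3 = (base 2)11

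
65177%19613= 6338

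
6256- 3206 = 3050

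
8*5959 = 47672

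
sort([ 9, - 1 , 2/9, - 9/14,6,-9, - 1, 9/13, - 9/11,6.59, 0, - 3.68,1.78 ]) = [ - 9, - 3.68, - 1, - 1, - 9/11  ,-9/14,0, 2/9,9/13,1.78, 6, 6.59,  9]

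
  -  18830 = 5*( - 3766 ) 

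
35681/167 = 213 + 110/167=213.66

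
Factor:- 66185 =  - 5^1 * 7^1*31^1*61^1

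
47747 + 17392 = 65139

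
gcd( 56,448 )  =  56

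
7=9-2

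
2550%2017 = 533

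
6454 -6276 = 178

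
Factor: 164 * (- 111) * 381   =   - 2^2 * 3^2 * 37^1*41^1 * 127^1 = - 6935724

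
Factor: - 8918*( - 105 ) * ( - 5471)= - 2^1*3^1*5^1*7^4*13^1 * 5471^1 = -5122989690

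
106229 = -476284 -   -  582513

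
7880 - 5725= 2155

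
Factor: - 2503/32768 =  - 2^( - 15 )*2503^1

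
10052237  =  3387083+6665154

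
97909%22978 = 5997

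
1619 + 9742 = 11361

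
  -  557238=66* (-8443) 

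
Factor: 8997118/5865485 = 2^1*5^( - 1 )*  13^1*59^( - 2 )*337^( - 1) * 346043^1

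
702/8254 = 351/4127 = 0.09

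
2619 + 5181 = 7800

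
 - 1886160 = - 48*39295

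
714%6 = 0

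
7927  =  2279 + 5648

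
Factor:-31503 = -3^1*10501^1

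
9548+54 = 9602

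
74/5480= 37/2740 = 0.01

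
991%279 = 154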